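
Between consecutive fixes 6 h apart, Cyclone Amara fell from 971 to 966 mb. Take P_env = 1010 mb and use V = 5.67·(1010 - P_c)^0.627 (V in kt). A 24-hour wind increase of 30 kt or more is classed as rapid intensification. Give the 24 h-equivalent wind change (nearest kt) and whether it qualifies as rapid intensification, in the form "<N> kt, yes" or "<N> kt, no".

V₁: ΔP = 39, V ≈ 5.67 × 39^0.627 ≈ 56.39 kt.
V₂: ΔP = 44, V ≈ 5.67 × 44^0.627 ≈ 60.82 kt.
ΔV over 6 h = 4.43 kt → 24 h equivalent = 4.43 × 24/6 ≈ 17.72 kt.
18 kt < 30 kt ⇒ not rapid intensification.

18 kt, no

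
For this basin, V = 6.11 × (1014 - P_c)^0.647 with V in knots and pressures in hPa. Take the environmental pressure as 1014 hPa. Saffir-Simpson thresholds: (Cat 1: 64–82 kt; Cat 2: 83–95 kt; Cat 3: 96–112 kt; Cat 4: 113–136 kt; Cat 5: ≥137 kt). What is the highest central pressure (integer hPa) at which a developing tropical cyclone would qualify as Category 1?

976 hPa

Category 1 begins at V = 64 kt.
Required ΔP = (64/6.11)^(1/0.647) = 10.475^1.546 ≈ 37.73 hPa.
P_c ≤ 1014 − 37.73 = 976.27, so the highest integer P_c is 976 hPa.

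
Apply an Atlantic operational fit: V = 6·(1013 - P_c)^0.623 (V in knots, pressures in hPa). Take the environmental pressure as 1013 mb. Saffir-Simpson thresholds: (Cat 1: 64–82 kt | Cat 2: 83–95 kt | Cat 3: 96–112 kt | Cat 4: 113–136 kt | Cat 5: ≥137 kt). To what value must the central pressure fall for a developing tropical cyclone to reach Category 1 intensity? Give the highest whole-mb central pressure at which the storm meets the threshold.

Category 1 begins at V = 64 kt.
Required ΔP = (64/6)^(1/0.623) = 10.667^1.605 ≈ 44.68 mb.
P_c ≤ 1013 − 44.68 = 968.32, so the highest integer P_c is 968 mb.

968 mb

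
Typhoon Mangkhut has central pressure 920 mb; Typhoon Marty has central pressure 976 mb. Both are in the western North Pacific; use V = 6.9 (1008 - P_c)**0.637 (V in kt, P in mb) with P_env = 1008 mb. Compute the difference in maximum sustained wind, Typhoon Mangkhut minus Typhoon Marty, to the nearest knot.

Typhoon Mangkhut: ΔP = 88; V ≈ 6.9 × 88^0.637 ≈ 119.53 kt.
Typhoon Marty: ΔP = 32; V ≈ 6.9 × 32^0.637 ≈ 62.75 kt.
Difference ≈ 119.53 − 62.75 = 56.78 → 57 kt.

57 kt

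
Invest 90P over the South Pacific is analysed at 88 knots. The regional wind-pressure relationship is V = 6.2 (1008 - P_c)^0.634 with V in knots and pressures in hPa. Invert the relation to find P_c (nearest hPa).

ΔP = (V / 6.2)^(1/0.634) = (88/6.2)^1.577.
88/6.2 = 14.194; 14.194^1.577 ≈ 65.64 hPa.
P_c = 1008 − 65.64 = 942.36 ≈ 942 hPa.

942 hPa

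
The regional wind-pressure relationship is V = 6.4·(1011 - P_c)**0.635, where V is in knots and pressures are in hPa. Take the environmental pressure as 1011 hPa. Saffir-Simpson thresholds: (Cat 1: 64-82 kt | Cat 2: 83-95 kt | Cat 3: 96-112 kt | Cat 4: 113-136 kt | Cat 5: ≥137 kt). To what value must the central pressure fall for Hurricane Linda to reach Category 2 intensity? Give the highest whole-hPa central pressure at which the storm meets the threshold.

954 hPa

Category 2 begins at V = 83 kt.
Required ΔP = (83/6.4)^(1/0.635) = 12.969^1.575 ≈ 56.57 hPa.
P_c ≤ 1011 − 56.57 = 954.43, so the highest integer P_c is 954 hPa.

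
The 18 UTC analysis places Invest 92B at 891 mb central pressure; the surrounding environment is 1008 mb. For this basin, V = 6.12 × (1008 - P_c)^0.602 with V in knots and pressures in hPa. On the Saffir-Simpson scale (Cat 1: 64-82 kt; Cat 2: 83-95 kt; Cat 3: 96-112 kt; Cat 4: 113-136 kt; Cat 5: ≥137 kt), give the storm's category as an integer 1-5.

3

ΔP = 1008 − 891 = 117 mb.
V ≈ 6.12 × 117^0.602 = 6.12 × 17.58 ≈ 108 kt.
108 kt falls in the Category 3 band.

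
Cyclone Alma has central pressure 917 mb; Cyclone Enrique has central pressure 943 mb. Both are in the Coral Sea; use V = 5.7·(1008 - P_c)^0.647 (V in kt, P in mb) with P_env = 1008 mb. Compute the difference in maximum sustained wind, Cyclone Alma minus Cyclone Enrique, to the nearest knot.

Cyclone Alma: ΔP = 91; V ≈ 5.7 × 91^0.647 ≈ 105.53 kt.
Cyclone Enrique: ΔP = 65; V ≈ 5.7 × 65^0.647 ≈ 84.88 kt.
Difference ≈ 105.53 − 84.88 = 20.65 → 21 kt.

21 kt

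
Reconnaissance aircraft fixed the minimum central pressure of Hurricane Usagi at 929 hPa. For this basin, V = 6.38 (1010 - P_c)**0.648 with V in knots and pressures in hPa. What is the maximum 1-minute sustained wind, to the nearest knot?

ΔP = 1010 − 929 = 81 hPa.
81^0.648 ≈ 17.246.
V ≈ 6.38 × 17.246 ≈ 110.0 kt.

110 kt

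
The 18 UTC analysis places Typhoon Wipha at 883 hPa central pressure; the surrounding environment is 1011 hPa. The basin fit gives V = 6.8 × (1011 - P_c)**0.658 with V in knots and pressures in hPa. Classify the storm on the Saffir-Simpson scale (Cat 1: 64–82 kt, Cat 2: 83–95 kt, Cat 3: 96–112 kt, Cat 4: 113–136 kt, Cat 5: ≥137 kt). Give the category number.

ΔP = 1011 − 883 = 128 hPa.
V ≈ 6.8 × 128^0.658 = 6.8 × 24.35 ≈ 166 kt.
166 kt falls in the Category 5 band.

5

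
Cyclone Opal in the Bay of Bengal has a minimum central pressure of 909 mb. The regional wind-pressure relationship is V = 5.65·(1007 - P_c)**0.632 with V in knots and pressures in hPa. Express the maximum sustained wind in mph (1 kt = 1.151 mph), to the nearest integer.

ΔP = 1007 − 909 = 98 mb.
V ≈ 5.65 × 98^0.632 = 5.65 × 18.132 ≈ 102.448 kt.
102.448 × 1.151 ≈ 117.92 mph → 118 mph.

118 mph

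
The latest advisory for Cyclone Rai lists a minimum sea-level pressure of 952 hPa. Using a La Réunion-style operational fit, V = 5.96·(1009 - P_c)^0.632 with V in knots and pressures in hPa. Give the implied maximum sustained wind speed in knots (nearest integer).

77 kt

ΔP = 1009 − 952 = 57 hPa.
57^0.632 ≈ 12.874.
V ≈ 5.96 × 12.874 ≈ 76.7 kt.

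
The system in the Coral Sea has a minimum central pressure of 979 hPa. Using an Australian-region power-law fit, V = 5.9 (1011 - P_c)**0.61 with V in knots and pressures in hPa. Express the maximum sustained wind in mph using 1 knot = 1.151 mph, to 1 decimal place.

56.2 mph

ΔP = 1011 − 979 = 32 hPa.
V ≈ 5.9 × 32^0.61 = 5.9 × 8.282 ≈ 48.865 kt.
48.865 × 1.151 ≈ 56.24 mph → 56.2 mph.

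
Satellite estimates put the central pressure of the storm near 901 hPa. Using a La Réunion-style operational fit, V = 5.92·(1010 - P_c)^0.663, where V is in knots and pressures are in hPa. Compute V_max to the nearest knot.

ΔP = 1010 − 901 = 109 hPa.
109^0.663 ≈ 22.429.
V ≈ 5.92 × 22.429 ≈ 132.8 kt.

133 kt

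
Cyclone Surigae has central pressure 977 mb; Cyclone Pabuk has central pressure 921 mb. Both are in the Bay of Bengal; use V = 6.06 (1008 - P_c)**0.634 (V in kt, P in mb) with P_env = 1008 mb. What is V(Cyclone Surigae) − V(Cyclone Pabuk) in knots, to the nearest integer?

-49 kt

Cyclone Surigae: ΔP = 31; V ≈ 6.06 × 31^0.634 ≈ 53.46 kt.
Cyclone Pabuk: ΔP = 87; V ≈ 6.06 × 87^0.634 ≈ 102.83 kt.
Difference ≈ 53.46 − 102.83 = -49.37 → -49 kt.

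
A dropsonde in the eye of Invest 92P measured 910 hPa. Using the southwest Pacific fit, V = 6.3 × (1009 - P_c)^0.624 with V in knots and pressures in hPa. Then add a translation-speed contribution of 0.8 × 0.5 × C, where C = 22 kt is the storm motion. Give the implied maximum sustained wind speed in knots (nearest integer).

120 kt

ΔP = 1009 − 910 = 99 hPa.
99^0.624 ≈ 17.590.
V ≈ 6.3 × 17.590 ≈ 110.8 kt.
Translation term: 0.8 × 0.5 × 22 = 8.8 kt.
Corrected V ≈ 119.6 kt → 120 kt.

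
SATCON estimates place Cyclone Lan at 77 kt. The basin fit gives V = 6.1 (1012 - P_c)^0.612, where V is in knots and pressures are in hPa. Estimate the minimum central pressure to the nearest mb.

949 mb

ΔP = (V / 6.1)^(1/0.612) = (77/6.1)^1.634.
77/6.1 = 12.623; 12.623^1.634 ≈ 62.99 mb.
P_c = 1012 − 62.99 = 949.01 ≈ 949 mb.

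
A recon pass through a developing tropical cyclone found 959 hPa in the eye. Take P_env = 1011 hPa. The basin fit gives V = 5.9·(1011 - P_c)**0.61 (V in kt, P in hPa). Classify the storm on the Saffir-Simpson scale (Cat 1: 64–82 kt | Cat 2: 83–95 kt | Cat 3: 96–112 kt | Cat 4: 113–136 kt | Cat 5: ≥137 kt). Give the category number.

1

ΔP = 1011 − 959 = 52 hPa.
V ≈ 5.9 × 52^0.61 = 5.9 × 11.14 ≈ 66 kt.
66 kt falls in the Category 1 band.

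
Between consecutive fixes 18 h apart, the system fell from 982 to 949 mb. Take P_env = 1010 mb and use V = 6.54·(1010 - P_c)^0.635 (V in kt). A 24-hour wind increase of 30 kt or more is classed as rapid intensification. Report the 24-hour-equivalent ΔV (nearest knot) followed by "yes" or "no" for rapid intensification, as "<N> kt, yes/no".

V₁: ΔP = 28, V ≈ 6.54 × 28^0.635 ≈ 54.27 kt.
V₂: ΔP = 61, V ≈ 6.54 × 61^0.635 ≈ 88.97 kt.
ΔV over 18 h = 34.70 kt → 24 h equivalent = 34.70 × 24/18 ≈ 46.27 kt.
46 kt ≥ 30 kt ⇒ rapid intensification.

46 kt, yes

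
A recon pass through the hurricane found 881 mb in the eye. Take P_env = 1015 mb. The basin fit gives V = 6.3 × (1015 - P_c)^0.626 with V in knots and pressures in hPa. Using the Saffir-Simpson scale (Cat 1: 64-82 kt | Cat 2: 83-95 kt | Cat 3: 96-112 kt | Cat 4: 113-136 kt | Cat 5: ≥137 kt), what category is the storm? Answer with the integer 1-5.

4

ΔP = 1015 − 881 = 134 mb.
V ≈ 6.3 × 134^0.626 = 6.3 × 21.46 ≈ 135 kt.
135 kt falls in the Category 4 band.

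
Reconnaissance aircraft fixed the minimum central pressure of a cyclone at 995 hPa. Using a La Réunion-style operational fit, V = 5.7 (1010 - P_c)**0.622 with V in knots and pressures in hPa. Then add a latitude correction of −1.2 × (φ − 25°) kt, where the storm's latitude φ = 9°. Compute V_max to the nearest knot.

50 kt

ΔP = 1010 − 995 = 15 hPa.
15^0.622 ≈ 5.389.
V ≈ 5.7 × 5.389 ≈ 30.7 kt.
Latitude correction: −1.2 × (9 − 25) = 19.2 kt.
Corrected V ≈ 49.9 kt → 50 kt.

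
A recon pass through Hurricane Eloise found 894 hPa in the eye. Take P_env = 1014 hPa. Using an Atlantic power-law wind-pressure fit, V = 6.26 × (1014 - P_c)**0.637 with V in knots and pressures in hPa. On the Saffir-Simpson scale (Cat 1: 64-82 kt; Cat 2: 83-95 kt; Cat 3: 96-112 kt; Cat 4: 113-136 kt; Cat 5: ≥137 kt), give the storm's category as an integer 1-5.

ΔP = 1014 − 894 = 120 hPa.
V ≈ 6.26 × 120^0.637 = 6.26 × 21.11 ≈ 132 kt.
132 kt falls in the Category 4 band.

4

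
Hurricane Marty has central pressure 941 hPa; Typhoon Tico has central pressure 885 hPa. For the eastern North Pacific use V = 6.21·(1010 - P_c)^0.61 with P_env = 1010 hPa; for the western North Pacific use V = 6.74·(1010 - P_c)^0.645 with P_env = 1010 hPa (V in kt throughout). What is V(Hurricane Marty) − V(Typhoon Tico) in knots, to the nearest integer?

Hurricane Marty: ΔP = 69; V ≈ 6.21 × 69^0.61 ≈ 82.18 kt.
Typhoon Tico: ΔP = 125; V ≈ 6.74 × 125^0.645 ≈ 151.76 kt.
Difference ≈ 82.18 − 151.76 = -69.58 → -70 kt.

-70 kt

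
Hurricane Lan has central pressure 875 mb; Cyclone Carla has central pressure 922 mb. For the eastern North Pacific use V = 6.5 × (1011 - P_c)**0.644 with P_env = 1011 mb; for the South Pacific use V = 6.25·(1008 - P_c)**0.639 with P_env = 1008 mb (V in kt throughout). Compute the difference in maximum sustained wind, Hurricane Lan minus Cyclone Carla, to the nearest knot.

46 kt

Hurricane Lan: ΔP = 136; V ≈ 6.5 × 136^0.644 ≈ 153.78 kt.
Cyclone Carla: ΔP = 86; V ≈ 6.25 × 86^0.639 ≈ 107.65 kt.
Difference ≈ 153.78 − 107.65 = 46.13 → 46 kt.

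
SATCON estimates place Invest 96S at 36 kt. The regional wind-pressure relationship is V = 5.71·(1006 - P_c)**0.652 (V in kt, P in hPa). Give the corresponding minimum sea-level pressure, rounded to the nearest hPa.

989 hPa

ΔP = (V / 5.71)^(1/0.652) = (36/5.71)^1.534.
36/5.71 = 6.305; 6.305^1.534 ≈ 16.85 hPa.
P_c = 1006 − 16.85 = 989.15 ≈ 989 hPa.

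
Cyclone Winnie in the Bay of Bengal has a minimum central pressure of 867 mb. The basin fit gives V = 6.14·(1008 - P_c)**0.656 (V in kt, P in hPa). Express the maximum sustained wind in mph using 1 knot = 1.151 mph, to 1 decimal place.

181.6 mph

ΔP = 1008 − 867 = 141 mb.
V ≈ 6.14 × 141^0.656 = 6.14 × 25.697 ≈ 157.782 kt.
157.782 × 1.151 ≈ 181.61 mph → 181.6 mph.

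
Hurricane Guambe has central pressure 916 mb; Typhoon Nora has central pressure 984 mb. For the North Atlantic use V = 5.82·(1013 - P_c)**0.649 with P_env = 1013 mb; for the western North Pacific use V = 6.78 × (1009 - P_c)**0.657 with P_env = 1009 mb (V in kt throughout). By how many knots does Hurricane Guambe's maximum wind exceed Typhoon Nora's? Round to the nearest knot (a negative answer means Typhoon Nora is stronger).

57 kt

Hurricane Guambe: ΔP = 97; V ≈ 5.82 × 97^0.649 ≈ 113.33 kt.
Typhoon Nora: ΔP = 25; V ≈ 6.78 × 25^0.657 ≈ 56.19 kt.
Difference ≈ 113.33 − 56.19 = 57.14 → 57 kt.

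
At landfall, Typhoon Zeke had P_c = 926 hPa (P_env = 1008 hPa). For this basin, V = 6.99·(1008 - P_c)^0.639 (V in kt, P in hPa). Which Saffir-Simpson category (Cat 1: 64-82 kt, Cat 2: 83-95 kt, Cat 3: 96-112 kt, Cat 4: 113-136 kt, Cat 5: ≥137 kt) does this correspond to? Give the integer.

4

ΔP = 1008 − 926 = 82 hPa.
V ≈ 6.99 × 82^0.639 = 6.99 × 16.71 ≈ 117 kt.
117 kt falls in the Category 4 band.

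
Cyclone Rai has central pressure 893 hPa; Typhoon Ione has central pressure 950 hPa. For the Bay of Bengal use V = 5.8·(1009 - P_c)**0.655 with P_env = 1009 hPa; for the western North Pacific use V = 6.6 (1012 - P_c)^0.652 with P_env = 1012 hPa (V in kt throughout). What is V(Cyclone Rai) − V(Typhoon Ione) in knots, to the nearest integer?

33 kt

Cyclone Rai: ΔP = 116; V ≈ 5.8 × 116^0.655 ≈ 130.51 kt.
Typhoon Ione: ΔP = 62; V ≈ 6.6 × 62^0.652 ≈ 97.32 kt.
Difference ≈ 130.51 − 97.32 = 33.19 → 33 kt.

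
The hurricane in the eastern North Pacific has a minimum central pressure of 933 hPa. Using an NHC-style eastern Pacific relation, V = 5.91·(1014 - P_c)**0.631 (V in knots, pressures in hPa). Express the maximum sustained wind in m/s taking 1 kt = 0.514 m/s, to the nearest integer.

49 m/s

ΔP = 1014 − 933 = 81 hPa.
V ≈ 5.91 × 81^0.631 = 5.91 × 16.005 ≈ 94.589 kt.
94.589 × 0.514 ≈ 48.62 m/s → 49 m/s.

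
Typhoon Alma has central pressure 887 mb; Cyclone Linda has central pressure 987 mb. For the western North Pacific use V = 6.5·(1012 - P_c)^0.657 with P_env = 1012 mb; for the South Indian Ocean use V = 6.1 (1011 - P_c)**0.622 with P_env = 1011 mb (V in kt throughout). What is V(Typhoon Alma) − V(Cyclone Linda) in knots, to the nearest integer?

Typhoon Alma: ΔP = 125; V ≈ 6.5 × 125^0.657 ≈ 155.09 kt.
Cyclone Linda: ΔP = 24; V ≈ 6.1 × 24^0.622 ≈ 44.04 kt.
Difference ≈ 155.09 − 44.04 = 111.05 → 111 kt.

111 kt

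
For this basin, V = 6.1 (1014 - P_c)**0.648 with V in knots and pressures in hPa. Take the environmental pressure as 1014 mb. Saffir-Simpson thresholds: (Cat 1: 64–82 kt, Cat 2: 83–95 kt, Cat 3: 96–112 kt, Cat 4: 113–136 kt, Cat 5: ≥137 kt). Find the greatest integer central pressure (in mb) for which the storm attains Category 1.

Category 1 begins at V = 64 kt.
Required ΔP = (64/6.1)^(1/0.648) = 10.492^1.543 ≈ 37.62 mb.
P_c ≤ 1014 − 37.62 = 976.38, so the highest integer P_c is 976 mb.

976 mb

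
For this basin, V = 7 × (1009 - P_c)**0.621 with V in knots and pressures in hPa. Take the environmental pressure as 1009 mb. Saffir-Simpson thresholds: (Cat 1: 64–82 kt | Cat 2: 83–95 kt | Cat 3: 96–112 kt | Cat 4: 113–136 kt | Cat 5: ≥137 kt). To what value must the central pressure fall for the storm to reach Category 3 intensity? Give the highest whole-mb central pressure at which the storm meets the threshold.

Category 3 begins at V = 96 kt.
Required ΔP = (96/7)^(1/0.621) = 13.714^1.610 ≈ 67.79 mb.
P_c ≤ 1009 − 67.79 = 941.21, so the highest integer P_c is 941 mb.

941 mb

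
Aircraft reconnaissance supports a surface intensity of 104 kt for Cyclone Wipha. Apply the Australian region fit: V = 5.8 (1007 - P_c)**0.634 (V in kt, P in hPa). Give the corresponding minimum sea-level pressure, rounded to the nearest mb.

912 mb

ΔP = (V / 5.8)^(1/0.634) = (104/5.8)^1.577.
104/5.8 = 17.931; 17.931^1.577 ≈ 94.91 mb.
P_c = 1007 − 94.91 = 912.09 ≈ 912 mb.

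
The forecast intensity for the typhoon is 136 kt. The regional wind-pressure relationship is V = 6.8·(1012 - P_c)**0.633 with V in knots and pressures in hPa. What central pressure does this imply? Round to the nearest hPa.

ΔP = (V / 6.8)^(1/0.633) = (136/6.8)^1.580.
136/6.8 = 20.000; 20.000^1.580 ≈ 113.59 hPa.
P_c = 1012 − 113.59 = 898.41 ≈ 898 hPa.

898 hPa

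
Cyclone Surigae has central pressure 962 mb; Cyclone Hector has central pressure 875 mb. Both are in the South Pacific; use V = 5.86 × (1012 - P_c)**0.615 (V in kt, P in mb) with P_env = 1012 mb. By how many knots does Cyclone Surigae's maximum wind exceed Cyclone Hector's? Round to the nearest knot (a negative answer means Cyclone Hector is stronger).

Cyclone Surigae: ΔP = 50; V ≈ 5.86 × 50^0.615 ≈ 64.98 kt.
Cyclone Hector: ΔP = 137; V ≈ 5.86 × 137^0.615 ≈ 120.78 kt.
Difference ≈ 64.98 − 120.78 = -55.80 → -56 kt.

-56 kt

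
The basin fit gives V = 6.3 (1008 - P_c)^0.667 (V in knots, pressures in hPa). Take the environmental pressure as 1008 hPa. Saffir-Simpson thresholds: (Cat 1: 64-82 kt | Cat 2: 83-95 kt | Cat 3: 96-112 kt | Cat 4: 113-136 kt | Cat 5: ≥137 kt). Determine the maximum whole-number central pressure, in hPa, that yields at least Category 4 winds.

Category 4 begins at V = 113 kt.
Required ΔP = (113/6.3)^(1/0.667) = 17.937^1.499 ≈ 75.80 hPa.
P_c ≤ 1008 − 75.80 = 932.20, so the highest integer P_c is 932 hPa.

932 hPa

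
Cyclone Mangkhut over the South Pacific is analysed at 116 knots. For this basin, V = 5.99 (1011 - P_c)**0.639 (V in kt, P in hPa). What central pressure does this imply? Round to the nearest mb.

908 mb

ΔP = (V / 5.99)^(1/0.639) = (116/5.99)^1.565.
116/5.99 = 19.366; 19.366^1.565 ≈ 103.31 mb.
P_c = 1011 − 103.31 = 907.69 ≈ 908 mb.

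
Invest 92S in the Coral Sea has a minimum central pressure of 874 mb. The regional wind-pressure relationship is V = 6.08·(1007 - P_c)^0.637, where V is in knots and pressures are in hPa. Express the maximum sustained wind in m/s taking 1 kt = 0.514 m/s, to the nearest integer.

ΔP = 1007 − 874 = 133 mb.
V ≈ 6.08 × 133^0.637 = 6.08 × 22.537 ≈ 137.024 kt.
137.024 × 0.514 ≈ 70.43 m/s → 70 m/s.

70 m/s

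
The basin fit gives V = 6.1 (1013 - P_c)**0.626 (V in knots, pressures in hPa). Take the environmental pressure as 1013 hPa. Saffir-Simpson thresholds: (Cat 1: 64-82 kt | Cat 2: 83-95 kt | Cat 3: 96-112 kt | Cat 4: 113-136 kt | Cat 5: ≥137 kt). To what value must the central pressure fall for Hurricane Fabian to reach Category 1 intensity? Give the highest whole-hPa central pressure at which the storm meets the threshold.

Category 1 begins at V = 64 kt.
Required ΔP = (64/6.1)^(1/0.626) = 10.492^1.597 ≈ 42.73 hPa.
P_c ≤ 1013 − 42.73 = 970.27, so the highest integer P_c is 970 hPa.

970 hPa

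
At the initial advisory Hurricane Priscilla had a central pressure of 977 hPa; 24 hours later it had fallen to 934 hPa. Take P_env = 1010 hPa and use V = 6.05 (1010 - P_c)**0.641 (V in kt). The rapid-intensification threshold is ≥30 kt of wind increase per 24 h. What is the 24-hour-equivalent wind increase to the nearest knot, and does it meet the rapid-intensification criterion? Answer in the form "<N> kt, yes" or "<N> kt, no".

40 kt, yes

V₁: ΔP = 33, V ≈ 6.05 × 33^0.641 ≈ 56.90 kt.
V₂: ΔP = 76, V ≈ 6.05 × 76^0.641 ≈ 97.13 kt.
ΔV over 24 h = 40.23 kt → 24 h equivalent = 40.23 × 24/24 ≈ 40.23 kt.
40 kt ≥ 30 kt ⇒ rapid intensification.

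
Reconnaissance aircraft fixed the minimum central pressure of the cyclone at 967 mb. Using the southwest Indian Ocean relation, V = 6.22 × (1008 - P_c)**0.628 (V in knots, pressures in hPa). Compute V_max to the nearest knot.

ΔP = 1008 − 967 = 41 mb.
41^0.628 ≈ 10.300.
V ≈ 6.22 × 10.300 ≈ 64.1 kt.

64 kt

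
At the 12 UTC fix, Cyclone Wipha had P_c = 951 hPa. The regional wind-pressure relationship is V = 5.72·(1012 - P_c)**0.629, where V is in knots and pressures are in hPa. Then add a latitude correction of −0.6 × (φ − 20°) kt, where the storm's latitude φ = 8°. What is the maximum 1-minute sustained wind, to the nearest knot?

83 kt

ΔP = 1012 − 951 = 61 hPa.
61^0.629 ≈ 13.273.
V ≈ 5.72 × 13.273 ≈ 75.9 kt.
Latitude correction: −0.6 × (8 − 20) = 7.2 kt.
Corrected V ≈ 83.1 kt → 83 kt.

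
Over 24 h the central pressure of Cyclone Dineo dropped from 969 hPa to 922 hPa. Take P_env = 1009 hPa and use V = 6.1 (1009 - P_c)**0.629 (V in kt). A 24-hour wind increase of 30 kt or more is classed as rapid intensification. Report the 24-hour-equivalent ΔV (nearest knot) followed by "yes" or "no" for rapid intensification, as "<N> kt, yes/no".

V₁: ΔP = 40, V ≈ 6.1 × 40^0.629 ≈ 62.09 kt.
V₂: ΔP = 87, V ≈ 6.1 × 87^0.629 ≈ 101.22 kt.
ΔV over 24 h = 39.13 kt → 24 h equivalent = 39.13 × 24/24 ≈ 39.13 kt.
39 kt ≥ 30 kt ⇒ rapid intensification.

39 kt, yes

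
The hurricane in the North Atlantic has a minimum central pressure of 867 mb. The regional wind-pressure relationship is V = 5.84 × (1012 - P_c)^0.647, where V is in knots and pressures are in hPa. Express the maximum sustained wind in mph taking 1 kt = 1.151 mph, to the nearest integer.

168 mph

ΔP = 1012 − 867 = 145 mb.
V ≈ 5.84 × 145^0.647 = 5.84 × 25.027 ≈ 146.156 kt.
146.156 × 1.151 ≈ 168.23 mph → 168 mph.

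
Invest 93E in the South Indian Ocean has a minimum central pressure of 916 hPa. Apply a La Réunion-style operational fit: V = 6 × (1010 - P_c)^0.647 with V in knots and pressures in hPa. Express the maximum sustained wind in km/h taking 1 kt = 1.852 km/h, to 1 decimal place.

ΔP = 1010 − 916 = 94 hPa.
V ≈ 6 × 94^0.647 = 6 × 18.907 ≈ 113.440 kt.
113.440 × 1.852 ≈ 210.09 km/h → 210.1 km/h.

210.1 km/h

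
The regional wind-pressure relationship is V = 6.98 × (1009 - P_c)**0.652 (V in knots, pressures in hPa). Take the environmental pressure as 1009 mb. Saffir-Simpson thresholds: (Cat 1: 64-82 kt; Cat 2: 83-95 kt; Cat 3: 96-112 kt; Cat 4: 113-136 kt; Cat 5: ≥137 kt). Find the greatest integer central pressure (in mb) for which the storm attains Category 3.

953 mb

Category 3 begins at V = 96 kt.
Required ΔP = (96/6.98)^(1/0.652) = 13.754^1.534 ≈ 55.72 mb.
P_c ≤ 1009 − 55.72 = 953.28, so the highest integer P_c is 953 mb.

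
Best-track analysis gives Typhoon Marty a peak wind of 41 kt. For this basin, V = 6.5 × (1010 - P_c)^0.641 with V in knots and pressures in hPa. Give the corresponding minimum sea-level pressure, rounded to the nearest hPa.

ΔP = (V / 6.5)^(1/0.641) = (41/6.5)^1.560.
41/6.5 = 6.308; 6.308^1.560 ≈ 17.69 hPa.
P_c = 1010 − 17.69 = 992.31 ≈ 992 hPa.

992 hPa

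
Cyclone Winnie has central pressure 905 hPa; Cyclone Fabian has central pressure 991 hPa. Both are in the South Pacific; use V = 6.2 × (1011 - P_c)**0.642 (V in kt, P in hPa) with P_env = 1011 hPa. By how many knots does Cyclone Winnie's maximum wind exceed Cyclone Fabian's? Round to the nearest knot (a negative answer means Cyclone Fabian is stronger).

Cyclone Winnie: ΔP = 106; V ≈ 6.2 × 106^0.642 ≈ 123.78 kt.
Cyclone Fabian: ΔP = 20; V ≈ 6.2 × 20^0.642 ≈ 42.43 kt.
Difference ≈ 123.78 − 42.43 = 81.35 → 81 kt.

81 kt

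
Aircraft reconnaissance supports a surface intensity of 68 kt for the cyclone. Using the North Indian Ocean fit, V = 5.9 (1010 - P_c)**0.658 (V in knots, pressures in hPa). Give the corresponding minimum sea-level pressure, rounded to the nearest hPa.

ΔP = (V / 5.9)^(1/0.658) = (68/5.9)^1.520.
68/5.9 = 11.525; 11.525^1.520 ≈ 41.06 hPa.
P_c = 1010 − 41.06 = 968.94 ≈ 969 hPa.

969 hPa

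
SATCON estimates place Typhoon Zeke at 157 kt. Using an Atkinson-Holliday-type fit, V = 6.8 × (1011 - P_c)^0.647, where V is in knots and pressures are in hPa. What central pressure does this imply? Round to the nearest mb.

ΔP = (V / 6.8)^(1/0.647) = (157/6.8)^1.546.
157/6.8 = 23.088; 23.088^1.546 ≈ 128.01 mb.
P_c = 1011 − 128.01 = 882.99 ≈ 883 mb.

883 mb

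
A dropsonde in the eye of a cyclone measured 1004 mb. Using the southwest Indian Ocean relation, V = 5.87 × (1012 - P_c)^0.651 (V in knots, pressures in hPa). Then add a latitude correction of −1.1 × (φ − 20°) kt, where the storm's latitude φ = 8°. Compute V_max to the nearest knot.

36 kt

ΔP = 1012 − 1004 = 8 mb.
8^0.651 ≈ 3.872.
V ≈ 5.87 × 3.872 ≈ 22.7 kt.
Latitude correction: −1.1 × (8 − 20) = 13.2 kt.
Corrected V ≈ 35.9 kt → 36 kt.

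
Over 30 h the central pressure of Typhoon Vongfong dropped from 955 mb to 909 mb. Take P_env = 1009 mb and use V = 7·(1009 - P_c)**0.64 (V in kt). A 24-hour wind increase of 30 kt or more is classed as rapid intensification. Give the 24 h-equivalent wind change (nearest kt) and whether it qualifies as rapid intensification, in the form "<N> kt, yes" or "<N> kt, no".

35 kt, yes

V₁: ΔP = 54, V ≈ 7 × 54^0.64 ≈ 89.91 kt.
V₂: ΔP = 100, V ≈ 7 × 100^0.64 ≈ 133.38 kt.
ΔV over 30 h = 43.47 kt → 24 h equivalent = 43.47 × 24/30 ≈ 34.78 kt.
35 kt ≥ 30 kt ⇒ rapid intensification.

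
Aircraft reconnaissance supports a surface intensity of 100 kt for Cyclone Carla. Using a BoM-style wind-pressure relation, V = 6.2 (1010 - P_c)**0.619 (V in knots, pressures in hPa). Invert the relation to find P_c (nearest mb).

ΔP = (V / 6.2)^(1/0.619) = (100/6.2)^1.616.
100/6.2 = 16.129; 16.129^1.616 ≈ 89.31 mb.
P_c = 1010 − 89.31 = 920.69 ≈ 921 mb.

921 mb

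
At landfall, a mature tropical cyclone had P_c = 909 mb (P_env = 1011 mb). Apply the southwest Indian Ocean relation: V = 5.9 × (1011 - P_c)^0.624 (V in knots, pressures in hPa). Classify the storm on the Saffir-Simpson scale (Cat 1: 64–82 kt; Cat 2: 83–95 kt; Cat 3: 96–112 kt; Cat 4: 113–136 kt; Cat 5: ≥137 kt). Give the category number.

3

ΔP = 1011 − 909 = 102 mb.
V ≈ 5.9 × 102^0.624 = 5.9 × 17.92 ≈ 106 kt.
106 kt falls in the Category 3 band.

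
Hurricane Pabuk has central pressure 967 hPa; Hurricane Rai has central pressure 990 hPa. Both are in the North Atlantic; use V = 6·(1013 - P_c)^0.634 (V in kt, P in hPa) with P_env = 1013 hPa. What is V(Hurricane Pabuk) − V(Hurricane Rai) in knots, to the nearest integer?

24 kt

Hurricane Pabuk: ΔP = 46; V ≈ 6 × 46^0.634 ≈ 67.97 kt.
Hurricane Rai: ΔP = 23; V ≈ 6 × 23^0.634 ≈ 43.80 kt.
Difference ≈ 67.97 − 43.80 = 24.17 → 24 kt.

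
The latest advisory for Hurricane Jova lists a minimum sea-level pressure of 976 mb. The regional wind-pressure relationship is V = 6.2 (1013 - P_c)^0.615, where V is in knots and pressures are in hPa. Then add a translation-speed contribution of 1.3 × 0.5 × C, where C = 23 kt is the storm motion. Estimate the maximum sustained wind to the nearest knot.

72 kt

ΔP = 1013 − 976 = 37 mb.
37^0.615 ≈ 9.214.
V ≈ 6.2 × 9.214 ≈ 57.1 kt.
Translation term: 1.3 × 0.5 × 23 = 14.95 kt.
Corrected V ≈ 72.05 kt → 72 kt.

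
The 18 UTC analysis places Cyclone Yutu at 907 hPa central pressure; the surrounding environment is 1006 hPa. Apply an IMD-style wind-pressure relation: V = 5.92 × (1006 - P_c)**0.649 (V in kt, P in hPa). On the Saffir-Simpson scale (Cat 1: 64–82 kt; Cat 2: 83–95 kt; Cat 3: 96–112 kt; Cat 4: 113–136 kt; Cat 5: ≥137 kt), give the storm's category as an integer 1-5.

ΔP = 1006 − 907 = 99 hPa.
V ≈ 5.92 × 99^0.649 = 5.92 × 19.73 ≈ 117 kt.
117 kt falls in the Category 4 band.

4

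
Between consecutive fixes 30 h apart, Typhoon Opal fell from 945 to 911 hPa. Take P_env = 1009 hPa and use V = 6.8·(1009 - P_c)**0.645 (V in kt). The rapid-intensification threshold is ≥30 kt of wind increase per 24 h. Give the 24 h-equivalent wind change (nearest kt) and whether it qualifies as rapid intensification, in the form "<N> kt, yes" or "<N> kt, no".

V₁: ΔP = 64, V ≈ 6.8 × 64^0.645 ≈ 99.42 kt.
V₂: ΔP = 98, V ≈ 6.8 × 98^0.645 ≈ 130.87 kt.
ΔV over 30 h = 31.45 kt → 24 h equivalent = 31.45 × 24/30 ≈ 25.16 kt.
25 kt < 30 kt ⇒ not rapid intensification.

25 kt, no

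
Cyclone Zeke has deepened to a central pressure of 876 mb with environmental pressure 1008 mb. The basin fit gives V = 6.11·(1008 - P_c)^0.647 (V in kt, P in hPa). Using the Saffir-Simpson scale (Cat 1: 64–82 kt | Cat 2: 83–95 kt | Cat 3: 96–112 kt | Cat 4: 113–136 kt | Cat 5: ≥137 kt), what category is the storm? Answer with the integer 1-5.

ΔP = 1008 − 876 = 132 mb.
V ≈ 6.11 × 132^0.647 = 6.11 × 23.55 ≈ 144 kt.
144 kt falls in the Category 5 band.

5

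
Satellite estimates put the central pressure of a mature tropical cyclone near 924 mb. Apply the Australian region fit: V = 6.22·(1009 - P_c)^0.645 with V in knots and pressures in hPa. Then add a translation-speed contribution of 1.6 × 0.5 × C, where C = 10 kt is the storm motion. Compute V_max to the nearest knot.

117 kt

ΔP = 1009 − 924 = 85 mb.
85^0.645 ≈ 17.558.
V ≈ 6.22 × 17.558 ≈ 109.2 kt.
Translation term: 1.6 × 0.5 × 10 = 8 kt.
Corrected V ≈ 117.2 kt → 117 kt.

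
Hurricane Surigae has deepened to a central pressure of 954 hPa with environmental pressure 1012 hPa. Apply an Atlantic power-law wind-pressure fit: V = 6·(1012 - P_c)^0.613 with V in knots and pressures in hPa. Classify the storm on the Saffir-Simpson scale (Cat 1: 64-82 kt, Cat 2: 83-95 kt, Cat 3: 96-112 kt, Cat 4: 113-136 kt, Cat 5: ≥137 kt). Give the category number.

ΔP = 1012 − 954 = 58 hPa.
V ≈ 6 × 58^0.613 = 6 × 12.05 ≈ 72 kt.
72 kt falls in the Category 1 band.

1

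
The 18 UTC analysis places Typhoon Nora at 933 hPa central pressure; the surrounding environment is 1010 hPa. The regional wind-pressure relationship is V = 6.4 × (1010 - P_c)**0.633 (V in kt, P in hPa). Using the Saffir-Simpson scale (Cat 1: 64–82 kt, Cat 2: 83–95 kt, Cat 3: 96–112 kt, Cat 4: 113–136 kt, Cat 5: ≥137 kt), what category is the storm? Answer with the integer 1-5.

ΔP = 1010 − 933 = 77 hPa.
V ≈ 6.4 × 77^0.633 = 6.4 × 15.64 ≈ 100 kt.
100 kt falls in the Category 3 band.

3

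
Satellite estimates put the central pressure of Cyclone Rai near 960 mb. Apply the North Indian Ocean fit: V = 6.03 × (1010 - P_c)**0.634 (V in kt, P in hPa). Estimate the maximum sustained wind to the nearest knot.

ΔP = 1010 − 960 = 50 mb.
50^0.634 ≈ 11.944.
V ≈ 6.03 × 11.944 ≈ 72.0 kt.

72 kt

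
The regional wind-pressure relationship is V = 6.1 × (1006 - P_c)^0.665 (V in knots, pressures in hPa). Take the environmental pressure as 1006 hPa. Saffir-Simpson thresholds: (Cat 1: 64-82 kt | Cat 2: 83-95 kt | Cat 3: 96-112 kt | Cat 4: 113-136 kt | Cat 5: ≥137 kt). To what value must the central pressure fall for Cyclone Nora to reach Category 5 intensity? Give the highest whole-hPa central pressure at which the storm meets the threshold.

Category 5 begins at V = 137 kt.
Required ΔP = (137/6.1)^(1/0.665) = 22.459^1.504 ≈ 107.69 hPa.
P_c ≤ 1006 − 107.69 = 898.31, so the highest integer P_c is 898 hPa.

898 hPa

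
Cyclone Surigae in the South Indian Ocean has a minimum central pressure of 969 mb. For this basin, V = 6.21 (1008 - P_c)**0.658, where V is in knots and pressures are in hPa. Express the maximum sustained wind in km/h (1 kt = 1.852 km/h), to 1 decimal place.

128.1 km/h

ΔP = 1008 − 969 = 39 mb.
V ≈ 6.21 × 39^0.658 = 6.21 × 11.141 ≈ 69.185 kt.
69.185 × 1.852 ≈ 128.13 km/h → 128.1 km/h.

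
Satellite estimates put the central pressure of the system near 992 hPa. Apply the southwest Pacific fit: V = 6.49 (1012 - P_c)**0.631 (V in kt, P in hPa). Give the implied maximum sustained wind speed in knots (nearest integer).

43 kt

ΔP = 1012 − 992 = 20 hPa.
20^0.631 ≈ 6.621.
V ≈ 6.49 × 6.621 ≈ 43.0 kt.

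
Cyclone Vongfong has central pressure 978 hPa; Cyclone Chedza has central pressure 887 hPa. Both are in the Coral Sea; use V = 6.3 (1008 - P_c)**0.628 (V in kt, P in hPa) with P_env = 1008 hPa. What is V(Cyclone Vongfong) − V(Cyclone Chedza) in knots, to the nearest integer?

Cyclone Vongfong: ΔP = 30; V ≈ 6.3 × 30^0.628 ≈ 53.33 kt.
Cyclone Chedza: ΔP = 121; V ≈ 6.3 × 121^0.628 ≈ 128.04 kt.
Difference ≈ 53.33 − 128.04 = -74.71 → -75 kt.

-75 kt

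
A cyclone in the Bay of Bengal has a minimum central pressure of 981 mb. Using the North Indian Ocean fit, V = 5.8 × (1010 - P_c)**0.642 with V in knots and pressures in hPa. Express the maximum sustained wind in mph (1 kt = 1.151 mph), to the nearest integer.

58 mph

ΔP = 1010 − 981 = 29 mb.
V ≈ 5.8 × 29^0.642 = 5.8 × 8.687 ≈ 50.383 kt.
50.383 × 1.151 ≈ 57.99 mph → 58 mph.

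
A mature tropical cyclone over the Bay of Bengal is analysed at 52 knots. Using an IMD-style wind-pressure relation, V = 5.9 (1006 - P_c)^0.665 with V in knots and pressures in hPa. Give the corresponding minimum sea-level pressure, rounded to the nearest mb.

ΔP = (V / 5.9)^(1/0.665) = (52/5.9)^1.504.
52/5.9 = 8.814; 8.814^1.504 ≈ 26.38 mb.
P_c = 1006 − 26.38 = 979.62 ≈ 980 mb.

980 mb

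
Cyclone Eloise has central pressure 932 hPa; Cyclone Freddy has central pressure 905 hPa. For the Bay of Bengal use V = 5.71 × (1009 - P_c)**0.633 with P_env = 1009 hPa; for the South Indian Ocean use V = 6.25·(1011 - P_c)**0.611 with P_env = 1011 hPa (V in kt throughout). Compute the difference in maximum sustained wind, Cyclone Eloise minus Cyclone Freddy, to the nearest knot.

Cyclone Eloise: ΔP = 77; V ≈ 5.71 × 77^0.633 ≈ 89.29 kt.
Cyclone Freddy: ΔP = 106; V ≈ 6.25 × 106^0.611 ≈ 107.98 kt.
Difference ≈ 89.29 − 107.98 = -18.69 → -19 kt.

-19 kt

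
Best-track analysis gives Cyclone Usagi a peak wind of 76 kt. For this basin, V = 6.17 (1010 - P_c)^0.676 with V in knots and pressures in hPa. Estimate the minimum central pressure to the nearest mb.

969 mb

ΔP = (V / 6.17)^(1/0.676) = (76/6.17)^1.479.
76/6.17 = 12.318; 12.318^1.479 ≈ 41.04 mb.
P_c = 1010 − 41.04 = 968.96 ≈ 969 mb.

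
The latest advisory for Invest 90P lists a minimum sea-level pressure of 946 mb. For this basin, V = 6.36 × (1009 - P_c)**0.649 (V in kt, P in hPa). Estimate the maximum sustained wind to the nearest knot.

94 kt

ΔP = 1009 − 946 = 63 mb.
63^0.649 ≈ 14.715.
V ≈ 6.36 × 14.715 ≈ 93.6 kt.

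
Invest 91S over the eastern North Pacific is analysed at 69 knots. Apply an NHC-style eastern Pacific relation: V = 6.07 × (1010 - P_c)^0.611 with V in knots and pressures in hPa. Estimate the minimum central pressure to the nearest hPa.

957 hPa

ΔP = (V / 6.07)^(1/0.611) = (69/6.07)^1.637.
69/6.07 = 11.367; 11.367^1.637 ≈ 53.43 hPa.
P_c = 1010 − 53.43 = 956.57 ≈ 957 hPa.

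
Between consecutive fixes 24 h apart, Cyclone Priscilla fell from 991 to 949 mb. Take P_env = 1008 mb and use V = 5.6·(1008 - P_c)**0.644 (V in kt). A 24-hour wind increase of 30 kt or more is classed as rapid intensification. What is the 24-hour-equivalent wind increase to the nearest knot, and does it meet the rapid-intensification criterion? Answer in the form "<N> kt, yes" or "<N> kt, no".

V₁: ΔP = 17, V ≈ 5.6 × 17^0.644 ≈ 34.72 kt.
V₂: ΔP = 59, V ≈ 5.6 × 59^0.644 ≈ 77.38 kt.
ΔV over 24 h = 42.66 kt → 24 h equivalent = 42.66 × 24/24 ≈ 42.66 kt.
43 kt ≥ 30 kt ⇒ rapid intensification.

43 kt, yes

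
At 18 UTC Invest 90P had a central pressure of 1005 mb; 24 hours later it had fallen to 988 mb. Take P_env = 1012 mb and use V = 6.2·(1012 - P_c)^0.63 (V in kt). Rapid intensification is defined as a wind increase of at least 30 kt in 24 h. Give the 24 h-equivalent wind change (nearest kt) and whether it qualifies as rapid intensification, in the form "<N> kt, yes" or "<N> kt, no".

V₁: ΔP = 7, V ≈ 6.2 × 7^0.63 ≈ 21.13 kt.
V₂: ΔP = 24, V ≈ 6.2 × 24^0.63 ≈ 45.91 kt.
ΔV over 24 h = 24.78 kt → 24 h equivalent = 24.78 × 24/24 ≈ 24.78 kt.
25 kt < 30 kt ⇒ not rapid intensification.

25 kt, no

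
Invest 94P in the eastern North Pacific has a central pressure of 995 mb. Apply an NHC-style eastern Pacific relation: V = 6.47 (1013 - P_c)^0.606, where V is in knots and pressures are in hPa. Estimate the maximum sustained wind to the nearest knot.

37 kt

ΔP = 1013 − 995 = 18 mb.
18^0.606 ≈ 5.764.
V ≈ 6.47 × 5.764 ≈ 37.3 kt.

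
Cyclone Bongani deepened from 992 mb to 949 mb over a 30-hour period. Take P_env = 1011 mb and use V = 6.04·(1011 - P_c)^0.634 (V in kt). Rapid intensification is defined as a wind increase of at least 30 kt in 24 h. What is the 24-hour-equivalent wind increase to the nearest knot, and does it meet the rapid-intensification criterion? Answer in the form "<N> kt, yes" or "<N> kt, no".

V₁: ΔP = 19, V ≈ 6.04 × 19^0.634 ≈ 39.06 kt.
V₂: ΔP = 62, V ≈ 6.04 × 62^0.634 ≈ 82.68 kt.
ΔV over 30 h = 43.62 kt → 24 h equivalent = 43.62 × 24/30 ≈ 34.90 kt.
35 kt ≥ 30 kt ⇒ rapid intensification.

35 kt, yes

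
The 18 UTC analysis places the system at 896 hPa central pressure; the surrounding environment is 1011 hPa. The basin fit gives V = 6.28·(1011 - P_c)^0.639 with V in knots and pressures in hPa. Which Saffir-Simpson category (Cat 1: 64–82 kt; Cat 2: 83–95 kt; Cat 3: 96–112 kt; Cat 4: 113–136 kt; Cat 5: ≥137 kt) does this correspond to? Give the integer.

4

ΔP = 1011 − 896 = 115 hPa.
V ≈ 6.28 × 115^0.639 = 6.28 × 20.74 ≈ 130 kt.
130 kt falls in the Category 4 band.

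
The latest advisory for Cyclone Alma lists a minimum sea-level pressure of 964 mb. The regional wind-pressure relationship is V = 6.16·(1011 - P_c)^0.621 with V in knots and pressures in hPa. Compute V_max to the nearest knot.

67 kt

ΔP = 1011 − 964 = 47 mb.
47^0.621 ≈ 10.924.
V ≈ 6.16 × 10.924 ≈ 67.3 kt.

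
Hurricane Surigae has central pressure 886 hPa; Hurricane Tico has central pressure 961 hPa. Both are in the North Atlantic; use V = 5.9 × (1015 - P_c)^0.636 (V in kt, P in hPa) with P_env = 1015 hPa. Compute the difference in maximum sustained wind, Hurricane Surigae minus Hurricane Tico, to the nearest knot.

Hurricane Surigae: ΔP = 129; V ≈ 5.9 × 129^0.636 ≈ 129.77 kt.
Hurricane Tico: ΔP = 54; V ≈ 5.9 × 54^0.636 ≈ 74.59 kt.
Difference ≈ 129.77 − 74.59 = 55.18 → 55 kt.

55 kt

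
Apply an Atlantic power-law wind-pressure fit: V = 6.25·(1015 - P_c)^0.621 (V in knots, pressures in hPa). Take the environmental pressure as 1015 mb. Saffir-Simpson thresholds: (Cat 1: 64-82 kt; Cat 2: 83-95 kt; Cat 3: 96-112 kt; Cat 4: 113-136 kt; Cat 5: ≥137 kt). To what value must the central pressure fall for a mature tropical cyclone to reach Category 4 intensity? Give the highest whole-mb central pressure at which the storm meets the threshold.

909 mb

Category 4 begins at V = 113 kt.
Required ΔP = (113/6.25)^(1/0.621) = 18.080^1.610 ≈ 105.80 mb.
P_c ≤ 1015 − 105.80 = 909.20, so the highest integer P_c is 909 mb.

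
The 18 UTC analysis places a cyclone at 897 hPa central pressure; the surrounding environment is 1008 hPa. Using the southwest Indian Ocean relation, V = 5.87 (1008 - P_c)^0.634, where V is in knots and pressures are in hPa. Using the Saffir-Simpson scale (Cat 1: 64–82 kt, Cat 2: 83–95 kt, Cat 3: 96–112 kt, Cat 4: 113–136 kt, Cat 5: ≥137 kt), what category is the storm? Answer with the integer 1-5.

ΔP = 1008 − 897 = 111 hPa.
V ≈ 5.87 × 111^0.634 = 5.87 × 19.80 ≈ 116 kt.
116 kt falls in the Category 4 band.

4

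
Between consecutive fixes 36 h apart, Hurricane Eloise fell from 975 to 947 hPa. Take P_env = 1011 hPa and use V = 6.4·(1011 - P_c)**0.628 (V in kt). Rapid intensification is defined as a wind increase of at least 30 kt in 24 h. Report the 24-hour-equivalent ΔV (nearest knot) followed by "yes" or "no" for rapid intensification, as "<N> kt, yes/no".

V₁: ΔP = 36, V ≈ 6.4 × 36^0.628 ≈ 60.75 kt.
V₂: ΔP = 64, V ≈ 6.4 × 64^0.628 ≈ 87.19 kt.
ΔV over 36 h = 26.44 kt → 24 h equivalent = 26.44 × 24/36 ≈ 17.63 kt.
18 kt < 30 kt ⇒ not rapid intensification.

18 kt, no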